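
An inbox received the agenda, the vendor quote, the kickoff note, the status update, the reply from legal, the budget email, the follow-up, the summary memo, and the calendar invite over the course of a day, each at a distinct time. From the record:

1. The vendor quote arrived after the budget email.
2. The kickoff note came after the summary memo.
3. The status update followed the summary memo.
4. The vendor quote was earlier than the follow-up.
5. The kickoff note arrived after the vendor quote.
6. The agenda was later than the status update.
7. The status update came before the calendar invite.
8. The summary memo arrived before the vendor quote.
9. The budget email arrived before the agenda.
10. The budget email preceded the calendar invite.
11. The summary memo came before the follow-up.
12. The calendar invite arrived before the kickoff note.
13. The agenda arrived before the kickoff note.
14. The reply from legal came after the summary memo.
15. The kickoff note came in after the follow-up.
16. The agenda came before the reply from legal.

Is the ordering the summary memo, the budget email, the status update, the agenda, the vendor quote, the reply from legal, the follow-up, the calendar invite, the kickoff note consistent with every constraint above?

Check each stated constraint against the proposed order — e.g. the budget email is ahead of the calendar invite; the summary memo is ahead of the kickoff note. Every pair is in the required order; nothing is violated.

yes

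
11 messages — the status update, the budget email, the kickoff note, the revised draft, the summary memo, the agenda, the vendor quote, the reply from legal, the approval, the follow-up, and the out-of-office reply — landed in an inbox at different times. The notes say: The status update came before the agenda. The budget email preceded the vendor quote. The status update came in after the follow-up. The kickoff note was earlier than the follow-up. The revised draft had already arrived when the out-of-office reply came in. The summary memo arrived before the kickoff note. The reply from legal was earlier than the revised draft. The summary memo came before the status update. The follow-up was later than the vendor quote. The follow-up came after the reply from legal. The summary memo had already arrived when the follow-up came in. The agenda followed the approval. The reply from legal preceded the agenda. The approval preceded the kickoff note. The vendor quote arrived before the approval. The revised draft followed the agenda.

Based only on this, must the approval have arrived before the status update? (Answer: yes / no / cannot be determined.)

yes

Chain the constraints: the approval → the kickoff note → the follow-up → the status update. Each link is directly stated, so the approval comes before the status update.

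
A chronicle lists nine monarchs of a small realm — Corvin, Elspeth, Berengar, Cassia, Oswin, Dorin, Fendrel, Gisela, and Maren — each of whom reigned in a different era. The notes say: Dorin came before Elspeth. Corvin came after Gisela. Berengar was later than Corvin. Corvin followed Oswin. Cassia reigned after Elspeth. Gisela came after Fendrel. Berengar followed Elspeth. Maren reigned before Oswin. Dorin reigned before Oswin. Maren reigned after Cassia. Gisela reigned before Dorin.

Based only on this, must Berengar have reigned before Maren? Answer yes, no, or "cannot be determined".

Tracing the constraints gives Maren → Oswin → Corvin → Berengar, so Maren must come before Berengar.
That means Berengar cannot be before Maren.

no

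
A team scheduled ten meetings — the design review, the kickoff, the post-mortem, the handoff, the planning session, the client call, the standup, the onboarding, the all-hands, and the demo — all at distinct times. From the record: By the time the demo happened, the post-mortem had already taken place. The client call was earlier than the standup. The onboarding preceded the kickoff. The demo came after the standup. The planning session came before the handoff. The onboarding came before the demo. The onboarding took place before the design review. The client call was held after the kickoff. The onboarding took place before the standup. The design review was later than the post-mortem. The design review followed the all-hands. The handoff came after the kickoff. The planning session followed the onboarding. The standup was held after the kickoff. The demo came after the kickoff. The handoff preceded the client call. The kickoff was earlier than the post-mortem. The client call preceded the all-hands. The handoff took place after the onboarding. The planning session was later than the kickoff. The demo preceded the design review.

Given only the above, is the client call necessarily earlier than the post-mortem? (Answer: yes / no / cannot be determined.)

cannot be determined

No chain of stated constraints runs from the client call to the post-mortem, and none runs from the post-mortem to the client call either.
So the relative order of the client call and the post-mortem is not fixed by the given facts.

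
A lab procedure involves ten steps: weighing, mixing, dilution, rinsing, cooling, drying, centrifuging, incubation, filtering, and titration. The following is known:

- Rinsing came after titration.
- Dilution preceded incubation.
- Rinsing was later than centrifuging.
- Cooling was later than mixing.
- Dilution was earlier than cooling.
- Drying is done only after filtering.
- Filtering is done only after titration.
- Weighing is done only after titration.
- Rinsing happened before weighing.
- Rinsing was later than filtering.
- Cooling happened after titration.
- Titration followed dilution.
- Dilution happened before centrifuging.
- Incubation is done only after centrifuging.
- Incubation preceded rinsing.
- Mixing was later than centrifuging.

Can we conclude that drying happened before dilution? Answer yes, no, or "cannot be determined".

no

Tracing the constraints gives dilution → titration → filtering → drying, so dilution must come before drying.
That means drying cannot be before dilution.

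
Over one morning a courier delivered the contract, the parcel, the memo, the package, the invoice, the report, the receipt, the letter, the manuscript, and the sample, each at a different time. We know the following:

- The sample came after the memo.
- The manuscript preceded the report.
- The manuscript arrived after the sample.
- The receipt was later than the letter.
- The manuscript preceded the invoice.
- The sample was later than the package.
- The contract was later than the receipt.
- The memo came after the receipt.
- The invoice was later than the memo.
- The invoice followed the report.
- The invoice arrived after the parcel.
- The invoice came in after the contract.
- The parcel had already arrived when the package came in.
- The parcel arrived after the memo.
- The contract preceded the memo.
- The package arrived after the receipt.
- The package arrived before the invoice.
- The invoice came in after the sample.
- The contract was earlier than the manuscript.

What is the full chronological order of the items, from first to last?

the letter, the receipt, the contract, the memo, the parcel, the package, the sample, the manuscript, the report, the invoice

The constraints fix every adjacent pair, so only one ordering works:
the letter → the receipt → the contract → the memo → the parcel → the package → the sample → the manuscript → the report → the invoice.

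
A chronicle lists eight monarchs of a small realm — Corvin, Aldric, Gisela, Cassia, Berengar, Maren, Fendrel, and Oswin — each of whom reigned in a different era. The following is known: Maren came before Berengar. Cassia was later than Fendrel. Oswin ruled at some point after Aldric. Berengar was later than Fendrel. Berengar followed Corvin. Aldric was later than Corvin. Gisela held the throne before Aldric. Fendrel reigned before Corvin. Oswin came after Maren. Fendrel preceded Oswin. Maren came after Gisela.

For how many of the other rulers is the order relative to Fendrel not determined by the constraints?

Forced after Fendrel: Aldric, Berengar, Cassia, Corvin, and Oswin.
That leaves Gisela and Maren with no forced order relative to Fendrel — 2.

2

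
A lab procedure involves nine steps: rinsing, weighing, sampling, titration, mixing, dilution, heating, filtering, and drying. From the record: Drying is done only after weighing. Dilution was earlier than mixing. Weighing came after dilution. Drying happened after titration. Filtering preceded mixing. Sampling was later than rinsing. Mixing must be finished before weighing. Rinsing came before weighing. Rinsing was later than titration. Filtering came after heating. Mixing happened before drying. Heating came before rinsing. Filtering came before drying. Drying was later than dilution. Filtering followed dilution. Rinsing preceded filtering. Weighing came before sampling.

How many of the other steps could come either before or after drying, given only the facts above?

1

Forced before drying: dilution, filtering, heating, mixing, rinsing, titration, and weighing.
That leaves sampling with no forced order relative to drying — 1.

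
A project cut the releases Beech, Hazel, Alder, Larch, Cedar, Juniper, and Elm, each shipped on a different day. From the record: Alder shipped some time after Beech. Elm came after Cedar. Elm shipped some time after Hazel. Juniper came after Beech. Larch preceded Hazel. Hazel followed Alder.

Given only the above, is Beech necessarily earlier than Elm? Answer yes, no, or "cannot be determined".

yes

Chain the constraints: Beech → Alder → Hazel → Elm. Each link is directly stated, so Beech comes before Elm.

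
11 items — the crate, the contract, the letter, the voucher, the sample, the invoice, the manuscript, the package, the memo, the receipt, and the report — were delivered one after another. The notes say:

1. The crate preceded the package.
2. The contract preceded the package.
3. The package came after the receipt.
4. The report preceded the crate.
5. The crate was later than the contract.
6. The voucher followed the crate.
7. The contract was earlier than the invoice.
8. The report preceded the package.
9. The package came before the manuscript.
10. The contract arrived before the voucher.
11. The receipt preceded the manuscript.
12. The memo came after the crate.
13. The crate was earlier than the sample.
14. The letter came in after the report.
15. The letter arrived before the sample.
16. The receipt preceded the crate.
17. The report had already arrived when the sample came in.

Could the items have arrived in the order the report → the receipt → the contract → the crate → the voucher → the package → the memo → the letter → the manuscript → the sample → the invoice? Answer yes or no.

Check each stated constraint against the proposed order — e.g. the contract is ahead of the invoice; the report is ahead of the sample. Every pair is in the required order; nothing is violated.

yes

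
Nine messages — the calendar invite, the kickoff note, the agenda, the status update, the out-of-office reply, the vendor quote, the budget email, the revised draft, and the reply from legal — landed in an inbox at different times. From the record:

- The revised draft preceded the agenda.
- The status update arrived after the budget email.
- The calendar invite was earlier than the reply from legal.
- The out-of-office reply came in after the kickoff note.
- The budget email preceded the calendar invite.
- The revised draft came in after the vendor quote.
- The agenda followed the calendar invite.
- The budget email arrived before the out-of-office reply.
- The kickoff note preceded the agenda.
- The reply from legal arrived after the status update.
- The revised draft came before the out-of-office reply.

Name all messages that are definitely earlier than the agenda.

Directly stated before the agenda: the calendar invite, the kickoff note, and the revised draft.
The budget email reaches the agenda via the budget email → the calendar invite → the agenda.
The vendor quote reaches the agenda via the vendor quote → the revised draft → the agenda.
No chain forces the status update (or any of the others) ahead of the agenda.

the budget email, the calendar invite, the kickoff note, the revised draft, the vendor quote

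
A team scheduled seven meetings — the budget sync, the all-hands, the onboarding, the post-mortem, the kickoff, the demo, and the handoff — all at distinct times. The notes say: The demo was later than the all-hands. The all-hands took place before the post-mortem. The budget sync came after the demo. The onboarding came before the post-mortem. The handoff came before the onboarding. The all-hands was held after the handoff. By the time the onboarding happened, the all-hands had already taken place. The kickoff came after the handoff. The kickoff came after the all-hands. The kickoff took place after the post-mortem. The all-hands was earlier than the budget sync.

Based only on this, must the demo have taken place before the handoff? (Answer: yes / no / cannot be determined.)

no

Tracing the constraints gives the handoff → the all-hands → the demo, so the handoff must come before the demo.
That means the demo cannot be before the handoff.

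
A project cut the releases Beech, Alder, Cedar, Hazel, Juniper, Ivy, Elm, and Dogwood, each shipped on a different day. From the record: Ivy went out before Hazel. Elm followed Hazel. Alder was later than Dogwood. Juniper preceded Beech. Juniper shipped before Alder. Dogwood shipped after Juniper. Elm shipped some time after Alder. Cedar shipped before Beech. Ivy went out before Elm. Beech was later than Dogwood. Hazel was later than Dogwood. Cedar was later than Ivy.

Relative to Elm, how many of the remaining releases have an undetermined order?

Forced before Elm: Alder, Dogwood, Hazel, Ivy, and Juniper.
That leaves Beech and Cedar with no forced order relative to Elm — 2.

2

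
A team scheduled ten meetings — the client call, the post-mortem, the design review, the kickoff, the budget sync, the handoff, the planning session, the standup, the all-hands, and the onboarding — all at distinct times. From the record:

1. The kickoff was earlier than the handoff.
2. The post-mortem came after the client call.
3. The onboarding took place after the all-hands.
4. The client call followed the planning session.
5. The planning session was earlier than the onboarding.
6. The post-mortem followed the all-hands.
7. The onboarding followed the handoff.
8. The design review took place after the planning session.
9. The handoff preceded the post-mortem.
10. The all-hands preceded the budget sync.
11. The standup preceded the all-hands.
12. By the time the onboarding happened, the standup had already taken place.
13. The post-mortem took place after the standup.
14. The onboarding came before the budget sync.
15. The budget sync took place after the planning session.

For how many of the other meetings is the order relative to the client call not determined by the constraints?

7

Forced before the client call: the planning session; forced after the client call: the post-mortem.
That leaves the all-hands, the budget sync, the design review, the handoff, the kickoff, the onboarding, and the standup with no forced order relative to the client call — 7.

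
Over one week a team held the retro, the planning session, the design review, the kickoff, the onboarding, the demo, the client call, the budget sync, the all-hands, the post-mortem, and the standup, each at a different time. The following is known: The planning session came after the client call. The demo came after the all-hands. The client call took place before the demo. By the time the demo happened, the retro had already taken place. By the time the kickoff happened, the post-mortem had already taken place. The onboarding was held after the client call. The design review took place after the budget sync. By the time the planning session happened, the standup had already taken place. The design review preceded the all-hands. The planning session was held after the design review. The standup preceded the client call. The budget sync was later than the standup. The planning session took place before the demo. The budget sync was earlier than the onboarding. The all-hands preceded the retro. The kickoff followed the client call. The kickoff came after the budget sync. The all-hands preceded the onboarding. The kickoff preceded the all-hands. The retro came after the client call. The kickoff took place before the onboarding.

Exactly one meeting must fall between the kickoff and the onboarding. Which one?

the all-hands

Tracing the constraints gives the kickoff → the all-hands → the onboarding, so the all-hands sits after the kickoff and before the onboarding.
No other meeting is forced both after the kickoff and before the onboarding.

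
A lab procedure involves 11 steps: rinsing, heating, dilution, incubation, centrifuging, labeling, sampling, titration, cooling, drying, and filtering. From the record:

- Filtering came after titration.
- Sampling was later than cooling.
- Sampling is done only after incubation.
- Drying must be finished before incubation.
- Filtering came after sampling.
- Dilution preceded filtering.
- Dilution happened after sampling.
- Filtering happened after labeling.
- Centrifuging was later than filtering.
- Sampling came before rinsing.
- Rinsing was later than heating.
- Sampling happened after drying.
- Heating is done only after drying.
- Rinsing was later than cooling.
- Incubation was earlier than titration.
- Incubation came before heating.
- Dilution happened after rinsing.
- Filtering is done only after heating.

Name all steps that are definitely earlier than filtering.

Directly stated before filtering: dilution, heating, labeling, sampling, and titration.
Cooling reaches filtering via cooling → sampling → filtering.
Drying reaches filtering via drying → heating → filtering.
Incubation reaches filtering via incubation → titration → filtering.
Likewise rinsing reaches filtering by chaining the stated constraints.
No chain forces centrifuging ahead of filtering.

cooling, dilution, drying, heating, incubation, labeling, rinsing, sampling, titration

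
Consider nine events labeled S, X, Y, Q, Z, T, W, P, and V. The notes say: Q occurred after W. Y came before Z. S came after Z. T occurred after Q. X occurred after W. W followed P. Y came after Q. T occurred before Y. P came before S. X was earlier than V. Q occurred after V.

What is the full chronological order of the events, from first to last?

The constraints fix every adjacent pair, so only one ordering works:
P → W → X → V → Q → T → Y → Z → S.

P, W, X, V, Q, T, Y, Z, S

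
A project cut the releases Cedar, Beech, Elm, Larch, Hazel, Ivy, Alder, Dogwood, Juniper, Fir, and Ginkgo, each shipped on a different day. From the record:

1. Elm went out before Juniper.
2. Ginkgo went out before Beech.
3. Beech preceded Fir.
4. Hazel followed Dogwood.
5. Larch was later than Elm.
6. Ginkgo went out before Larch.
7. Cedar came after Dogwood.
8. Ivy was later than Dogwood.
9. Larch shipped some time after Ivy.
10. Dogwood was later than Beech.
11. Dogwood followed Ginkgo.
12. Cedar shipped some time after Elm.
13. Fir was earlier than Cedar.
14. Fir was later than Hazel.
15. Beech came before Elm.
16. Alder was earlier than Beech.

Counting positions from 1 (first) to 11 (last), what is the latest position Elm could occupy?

Elm must come before Cedar, Juniper, and Larch — 3 releases forced after it.
Everything else can be placed before Elm in some valid order, so Elm can sit as late as position 11 − 3 = 8.

8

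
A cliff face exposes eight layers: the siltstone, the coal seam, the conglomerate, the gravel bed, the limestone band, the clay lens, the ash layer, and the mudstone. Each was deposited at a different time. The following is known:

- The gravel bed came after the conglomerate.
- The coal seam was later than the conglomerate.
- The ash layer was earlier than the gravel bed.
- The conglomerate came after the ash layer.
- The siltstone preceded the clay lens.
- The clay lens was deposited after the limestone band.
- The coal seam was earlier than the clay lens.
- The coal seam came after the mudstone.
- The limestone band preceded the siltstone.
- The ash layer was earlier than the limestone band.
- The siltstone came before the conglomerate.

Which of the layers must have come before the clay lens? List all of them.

the ash layer, the coal seam, the conglomerate, the limestone band, the mudstone, the siltstone

Directly stated before the clay lens: the coal seam, the limestone band, and the siltstone.
The ash layer reaches the clay lens via the ash layer → the limestone band → the clay lens.
The conglomerate reaches the clay lens via the conglomerate → the coal seam → the clay lens.
The mudstone reaches the clay lens via the mudstone → the coal seam → the clay lens.
No chain forces the gravel bed ahead of the clay lens.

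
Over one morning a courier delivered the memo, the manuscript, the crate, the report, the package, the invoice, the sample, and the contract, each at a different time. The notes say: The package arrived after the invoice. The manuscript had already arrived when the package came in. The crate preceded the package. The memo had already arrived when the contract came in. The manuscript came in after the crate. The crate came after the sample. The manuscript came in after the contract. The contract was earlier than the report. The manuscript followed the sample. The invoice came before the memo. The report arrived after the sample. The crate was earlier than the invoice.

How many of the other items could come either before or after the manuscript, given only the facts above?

1

Forced before the manuscript: the contract, the crate, the invoice, the memo, and the sample; forced after the manuscript: the package.
That leaves the report with no forced order relative to the manuscript — 1.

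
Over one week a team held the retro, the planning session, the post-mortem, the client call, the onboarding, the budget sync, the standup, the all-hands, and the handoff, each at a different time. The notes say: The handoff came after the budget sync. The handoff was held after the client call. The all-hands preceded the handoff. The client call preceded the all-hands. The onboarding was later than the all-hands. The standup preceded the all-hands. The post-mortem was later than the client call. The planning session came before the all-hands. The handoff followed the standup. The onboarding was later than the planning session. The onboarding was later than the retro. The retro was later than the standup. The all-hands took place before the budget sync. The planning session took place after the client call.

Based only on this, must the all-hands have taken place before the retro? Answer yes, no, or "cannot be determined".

No chain of stated constraints runs from the all-hands to the retro, and none runs from the retro to the all-hands either.
So the relative order of the all-hands and the retro is not fixed by the given facts.

cannot be determined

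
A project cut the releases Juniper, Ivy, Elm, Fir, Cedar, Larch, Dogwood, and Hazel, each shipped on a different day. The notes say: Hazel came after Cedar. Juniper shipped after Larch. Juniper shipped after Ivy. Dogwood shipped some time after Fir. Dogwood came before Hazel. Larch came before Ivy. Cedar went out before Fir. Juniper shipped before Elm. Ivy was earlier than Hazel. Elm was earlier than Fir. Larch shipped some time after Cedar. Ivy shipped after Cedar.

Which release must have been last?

Hazel

Every other release has a chain of constraints placing it before Hazel, so Hazel is last.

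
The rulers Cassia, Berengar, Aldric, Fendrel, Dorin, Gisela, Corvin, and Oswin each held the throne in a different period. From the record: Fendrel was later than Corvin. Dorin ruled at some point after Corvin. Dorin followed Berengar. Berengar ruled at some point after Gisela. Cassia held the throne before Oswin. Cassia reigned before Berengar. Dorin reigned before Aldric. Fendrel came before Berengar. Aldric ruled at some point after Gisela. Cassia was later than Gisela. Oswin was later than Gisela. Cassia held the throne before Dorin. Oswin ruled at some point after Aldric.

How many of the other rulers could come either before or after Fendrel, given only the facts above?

2

Forced before Fendrel: Corvin; forced after Fendrel: Aldric, Berengar, Dorin, and Oswin.
That leaves Cassia and Gisela with no forced order relative to Fendrel — 2.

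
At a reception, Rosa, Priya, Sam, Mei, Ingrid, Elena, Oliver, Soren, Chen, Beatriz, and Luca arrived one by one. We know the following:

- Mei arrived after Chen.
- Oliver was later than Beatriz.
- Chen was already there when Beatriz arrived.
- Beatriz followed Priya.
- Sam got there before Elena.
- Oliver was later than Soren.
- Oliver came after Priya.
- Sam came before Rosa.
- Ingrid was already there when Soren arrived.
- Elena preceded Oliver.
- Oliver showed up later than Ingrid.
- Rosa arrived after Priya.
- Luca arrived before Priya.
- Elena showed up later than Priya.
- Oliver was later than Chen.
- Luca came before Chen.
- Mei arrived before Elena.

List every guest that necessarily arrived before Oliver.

Directly stated before Oliver: Beatriz, Chen, Elena, Ingrid, Priya, and Soren.
Luca reaches Oliver via Luca → Chen → Oliver.
Mei reaches Oliver via Mei → Elena → Oliver.
Sam reaches Oliver via Sam → Elena → Oliver.
No chain forces Rosa ahead of Oliver.

Beatriz, Chen, Elena, Ingrid, Luca, Mei, Priya, Sam, Soren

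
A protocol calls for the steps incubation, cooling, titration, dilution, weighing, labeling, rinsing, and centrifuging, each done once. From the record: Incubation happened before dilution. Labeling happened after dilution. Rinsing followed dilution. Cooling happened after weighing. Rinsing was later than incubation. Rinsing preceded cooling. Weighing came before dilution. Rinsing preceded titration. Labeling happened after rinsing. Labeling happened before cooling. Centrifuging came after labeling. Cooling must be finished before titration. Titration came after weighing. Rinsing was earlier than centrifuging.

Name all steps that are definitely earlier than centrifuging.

Directly stated before centrifuging: labeling and rinsing.
Dilution reaches centrifuging via dilution → rinsing → centrifuging.
Incubation reaches centrifuging via incubation → rinsing → centrifuging.
Weighing reaches centrifuging via weighing → dilution → rinsing → centrifuging.
No chain forces cooling (or any of the others) ahead of centrifuging.

dilution, incubation, labeling, rinsing, weighing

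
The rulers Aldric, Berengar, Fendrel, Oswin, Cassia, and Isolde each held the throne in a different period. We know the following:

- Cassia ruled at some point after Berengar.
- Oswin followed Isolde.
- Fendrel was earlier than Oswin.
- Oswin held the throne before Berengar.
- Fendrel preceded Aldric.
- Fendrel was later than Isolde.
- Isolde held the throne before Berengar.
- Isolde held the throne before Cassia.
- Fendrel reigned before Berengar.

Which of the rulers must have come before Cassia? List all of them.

Directly stated before Cassia: Berengar and Isolde.
Fendrel reaches Cassia via Fendrel → Berengar → Cassia.
Oswin reaches Cassia via Oswin → Berengar → Cassia.

Berengar, Fendrel, Isolde, Oswin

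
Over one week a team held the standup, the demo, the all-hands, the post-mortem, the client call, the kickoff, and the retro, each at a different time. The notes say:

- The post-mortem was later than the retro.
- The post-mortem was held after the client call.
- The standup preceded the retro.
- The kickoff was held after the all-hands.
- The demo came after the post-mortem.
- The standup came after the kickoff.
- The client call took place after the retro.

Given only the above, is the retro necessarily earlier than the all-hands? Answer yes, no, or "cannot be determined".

no

Tracing the constraints gives the all-hands → the kickoff → the standup → the retro, so the all-hands must come before the retro.
That means the retro cannot be before the all-hands.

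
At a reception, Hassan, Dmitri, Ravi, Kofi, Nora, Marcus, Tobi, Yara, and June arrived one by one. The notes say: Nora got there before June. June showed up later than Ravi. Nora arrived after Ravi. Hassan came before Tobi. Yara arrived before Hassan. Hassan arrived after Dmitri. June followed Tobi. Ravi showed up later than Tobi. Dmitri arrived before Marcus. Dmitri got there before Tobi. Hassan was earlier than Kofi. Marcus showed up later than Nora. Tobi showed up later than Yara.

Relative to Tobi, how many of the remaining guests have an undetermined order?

Forced before Tobi: Dmitri, Hassan, and Yara; forced after Tobi: June, Marcus, Nora, and Ravi.
That leaves Kofi with no forced order relative to Tobi — 1.

1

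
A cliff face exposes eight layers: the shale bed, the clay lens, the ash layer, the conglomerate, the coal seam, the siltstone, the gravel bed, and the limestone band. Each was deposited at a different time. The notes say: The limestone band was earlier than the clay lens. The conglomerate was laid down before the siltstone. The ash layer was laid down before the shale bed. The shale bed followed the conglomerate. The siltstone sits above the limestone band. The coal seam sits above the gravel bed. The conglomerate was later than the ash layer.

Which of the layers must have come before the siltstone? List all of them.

the ash layer, the conglomerate, the limestone band

Directly stated before the siltstone: the conglomerate and the limestone band.
The ash layer reaches the siltstone via the ash layer → the conglomerate → the siltstone.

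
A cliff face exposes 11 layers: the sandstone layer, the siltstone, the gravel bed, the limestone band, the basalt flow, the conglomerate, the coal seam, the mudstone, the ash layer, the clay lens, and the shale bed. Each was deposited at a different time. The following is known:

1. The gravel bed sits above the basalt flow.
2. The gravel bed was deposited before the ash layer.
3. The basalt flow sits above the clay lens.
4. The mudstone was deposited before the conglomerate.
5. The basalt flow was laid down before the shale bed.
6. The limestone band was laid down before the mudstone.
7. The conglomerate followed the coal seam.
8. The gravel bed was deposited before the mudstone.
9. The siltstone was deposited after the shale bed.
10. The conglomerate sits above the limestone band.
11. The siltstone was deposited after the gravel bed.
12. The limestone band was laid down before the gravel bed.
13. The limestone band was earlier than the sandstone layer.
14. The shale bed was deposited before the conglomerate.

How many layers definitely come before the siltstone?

5

Directly stated before the siltstone: the gravel bed and the shale bed.
The basalt flow reaches the siltstone via the basalt flow → the gravel bed → the siltstone.
The clay lens reaches the siltstone via the clay lens → the basalt flow → the gravel bed → the siltstone.
The limestone band reaches the siltstone via the limestone band → the gravel bed → the siltstone.
No chain forces the conglomerate (or any of the others) ahead of the siltstone.
That's the basalt flow, the clay lens, the gravel bed, the limestone band, and the shale bed — 5 in all.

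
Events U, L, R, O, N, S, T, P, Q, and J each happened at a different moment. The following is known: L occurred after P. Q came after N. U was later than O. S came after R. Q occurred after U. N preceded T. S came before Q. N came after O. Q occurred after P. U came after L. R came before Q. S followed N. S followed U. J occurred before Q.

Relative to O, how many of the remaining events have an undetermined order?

Forced after O: N, Q, S, T, and U.
That leaves J, L, P, and R with no forced order relative to O — 4.

4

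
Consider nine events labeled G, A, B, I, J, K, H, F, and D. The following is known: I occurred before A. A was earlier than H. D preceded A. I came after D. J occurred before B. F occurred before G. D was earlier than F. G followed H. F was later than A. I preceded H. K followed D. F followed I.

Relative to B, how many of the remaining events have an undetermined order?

Forced before B: J.
That leaves A, D, F, G, H, I, and K with no forced order relative to B — 7.

7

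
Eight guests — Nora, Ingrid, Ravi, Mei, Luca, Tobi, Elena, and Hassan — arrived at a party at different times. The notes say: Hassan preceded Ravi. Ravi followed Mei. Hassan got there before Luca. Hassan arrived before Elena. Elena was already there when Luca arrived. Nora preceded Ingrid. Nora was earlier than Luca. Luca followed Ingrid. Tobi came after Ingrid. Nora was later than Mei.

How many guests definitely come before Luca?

Directly stated before Luca: Elena, Hassan, Ingrid, and Nora.
Mei reaches Luca via Mei → Nora → Luca.
No chain forces Ravi (or any of the others) ahead of Luca.
That's Elena, Hassan, Ingrid, Mei, and Nora — 5 in all.

5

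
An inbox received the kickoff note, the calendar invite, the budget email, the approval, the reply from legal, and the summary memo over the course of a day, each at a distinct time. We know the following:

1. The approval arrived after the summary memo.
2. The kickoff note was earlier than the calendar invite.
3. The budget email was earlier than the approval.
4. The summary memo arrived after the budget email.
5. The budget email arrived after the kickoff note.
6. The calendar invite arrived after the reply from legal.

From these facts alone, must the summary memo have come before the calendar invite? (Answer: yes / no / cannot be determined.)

cannot be determined

No chain of stated constraints runs from the summary memo to the calendar invite, and none runs from the calendar invite to the summary memo either.
So the relative order of the summary memo and the calendar invite is not fixed by the given facts.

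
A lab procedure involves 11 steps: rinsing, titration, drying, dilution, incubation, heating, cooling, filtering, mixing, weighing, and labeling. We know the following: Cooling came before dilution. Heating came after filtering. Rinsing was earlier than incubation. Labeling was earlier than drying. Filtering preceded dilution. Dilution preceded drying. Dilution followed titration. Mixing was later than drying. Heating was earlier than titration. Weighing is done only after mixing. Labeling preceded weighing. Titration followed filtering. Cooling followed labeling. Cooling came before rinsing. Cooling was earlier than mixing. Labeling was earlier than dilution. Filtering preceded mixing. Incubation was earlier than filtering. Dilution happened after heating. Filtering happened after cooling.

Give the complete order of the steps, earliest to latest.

The constraints fix every adjacent pair, so only one ordering works:
labeling → cooling → rinsing → incubation → filtering → heating → titration → dilution → drying → mixing → weighing.

labeling, cooling, rinsing, incubation, filtering, heating, titration, dilution, drying, mixing, weighing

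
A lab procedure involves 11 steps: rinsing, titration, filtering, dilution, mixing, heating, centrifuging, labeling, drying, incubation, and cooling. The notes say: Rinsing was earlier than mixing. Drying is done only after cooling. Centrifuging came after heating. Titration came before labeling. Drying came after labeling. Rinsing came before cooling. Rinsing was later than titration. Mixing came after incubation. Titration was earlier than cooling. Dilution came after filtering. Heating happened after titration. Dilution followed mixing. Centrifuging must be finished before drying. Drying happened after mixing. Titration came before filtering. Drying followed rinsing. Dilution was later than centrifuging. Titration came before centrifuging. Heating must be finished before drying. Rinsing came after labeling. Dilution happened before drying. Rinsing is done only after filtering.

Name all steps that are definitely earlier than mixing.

filtering, incubation, labeling, rinsing, titration

Directly stated before mixing: incubation and rinsing.
Filtering reaches mixing via filtering → rinsing → mixing.
Labeling reaches mixing via labeling → rinsing → mixing.
Titration reaches mixing via titration → rinsing → mixing.
No chain forces dilution (or any of the others) ahead of mixing.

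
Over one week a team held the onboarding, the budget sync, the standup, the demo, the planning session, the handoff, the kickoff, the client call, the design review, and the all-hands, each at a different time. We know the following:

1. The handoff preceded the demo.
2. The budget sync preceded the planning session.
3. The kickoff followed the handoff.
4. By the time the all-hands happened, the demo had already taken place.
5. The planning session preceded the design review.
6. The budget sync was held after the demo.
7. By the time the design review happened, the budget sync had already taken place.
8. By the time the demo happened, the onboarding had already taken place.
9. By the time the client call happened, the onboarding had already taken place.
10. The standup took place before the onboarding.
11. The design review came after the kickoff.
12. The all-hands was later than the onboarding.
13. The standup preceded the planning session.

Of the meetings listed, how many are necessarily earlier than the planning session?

Directly stated before the planning session: the budget sync and the standup.
The demo reaches the planning session via the demo → the budget sync → the planning session.
The handoff reaches the planning session via the handoff → the demo → the budget sync → the planning session.
The onboarding reaches the planning session via the onboarding → the demo → the budget sync → the planning session.
No chain forces the client call (or any of the others) ahead of the planning session.
That's the budget sync, the demo, the handoff, the onboarding, and the standup — 5 in all.

5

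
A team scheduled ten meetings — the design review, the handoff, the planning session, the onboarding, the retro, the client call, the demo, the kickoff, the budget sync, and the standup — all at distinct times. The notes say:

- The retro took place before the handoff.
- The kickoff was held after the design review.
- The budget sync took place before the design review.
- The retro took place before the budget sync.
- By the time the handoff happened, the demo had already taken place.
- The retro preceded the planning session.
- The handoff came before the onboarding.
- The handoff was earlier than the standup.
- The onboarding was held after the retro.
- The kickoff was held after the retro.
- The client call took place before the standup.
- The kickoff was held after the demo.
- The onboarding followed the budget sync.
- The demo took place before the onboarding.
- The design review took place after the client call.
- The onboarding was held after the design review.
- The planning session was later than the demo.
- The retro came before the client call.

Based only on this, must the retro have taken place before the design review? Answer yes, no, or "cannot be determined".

Chain the constraints: the retro → the budget sync → the design review. Each link is directly stated, so the retro comes before the design review.

yes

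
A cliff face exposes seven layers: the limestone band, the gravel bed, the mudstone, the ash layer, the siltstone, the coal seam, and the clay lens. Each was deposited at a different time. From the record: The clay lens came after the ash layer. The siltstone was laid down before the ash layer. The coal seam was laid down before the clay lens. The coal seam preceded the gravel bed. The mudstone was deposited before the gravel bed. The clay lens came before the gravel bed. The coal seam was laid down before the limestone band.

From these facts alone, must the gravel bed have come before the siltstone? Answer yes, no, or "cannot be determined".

Tracing the constraints gives the siltstone → the ash layer → the clay lens → the gravel bed, so the siltstone must come before the gravel bed.
That means the gravel bed cannot be before the siltstone.

no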